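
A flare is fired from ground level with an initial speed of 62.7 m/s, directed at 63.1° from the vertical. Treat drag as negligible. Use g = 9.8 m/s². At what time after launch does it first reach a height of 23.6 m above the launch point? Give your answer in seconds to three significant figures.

Resolve: vₓ = 62.70 sin 63.1° = 55.92 m/s and v_y0 = 62.70 cos 63.1° = 28.37 m/s.
Require v_y0 t − ½ g t² = 23.6, i.e. 4.900 t² − 28.37 t + 23.6 = 0.
Quadratic formula: t = (28.37 ± √342.16) / 9.80 = (28.37 ± 18.50) / 9.80 → t = 1.007 s or 4.782 s.
The first (ascending) time is 1.007 s.

1.01 s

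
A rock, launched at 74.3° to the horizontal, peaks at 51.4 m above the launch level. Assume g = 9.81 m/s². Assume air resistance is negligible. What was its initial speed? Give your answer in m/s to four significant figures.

32.99 m/s

At the peak v_y = 0, so v_y0 = √(2gH) = √(2 × 9.81 × 51.4) = 31.76 m/s.
v_y0 = v₀ sin θ ⇒ v₀ = 31.76 / sin 74.3° = 32.99 m/s.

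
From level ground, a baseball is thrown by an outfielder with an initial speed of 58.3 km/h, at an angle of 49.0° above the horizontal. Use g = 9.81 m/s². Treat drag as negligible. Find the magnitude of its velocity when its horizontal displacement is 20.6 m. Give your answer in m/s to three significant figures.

Convert: 58.3 km/h = 58.3/3.6 = 16.19 m/s.
Components: vₓ = 16.19 cos 49.0° = 10.62 m/s, v_y0 = 16.19 sin 49.0° = 12.22 m/s.
At x = 20.6 m, t = x/vₓ = 20.6/10.62 = 1.939 s.
Vertical velocity there: v_y = v_y0 − g t = 12.22 − 9.81 × 1.939 = −6.799 m/s.
Speed: √(vₓ² + v_y²) = √(10.62² + 6.799²) = 12.61 m/s.

12.6 m/s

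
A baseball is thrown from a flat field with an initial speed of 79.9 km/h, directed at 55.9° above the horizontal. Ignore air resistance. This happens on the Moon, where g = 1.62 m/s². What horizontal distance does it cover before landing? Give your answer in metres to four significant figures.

282.3 m

Convert: 79.9 km/h = 79.9/3.6 = 22.19 m/s.
Resolve: vₓ = 22.19 cos 55.9° = 12.44 m/s and v_y0 = 22.19 sin 55.9° = 18.38 m/s.
Flight time T = 2 v_y0 / g = 22.69 s.
Horizontal distance R = vₓ T = 12.44 × 22.69 = 282.3 m.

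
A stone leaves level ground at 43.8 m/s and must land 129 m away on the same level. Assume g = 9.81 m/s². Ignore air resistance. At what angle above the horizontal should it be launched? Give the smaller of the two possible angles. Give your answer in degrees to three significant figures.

20.6°

From R = (v₀²/g) sin 2θ: sin 2θ = 9.81 × 129 / 1918.4 = 0.6596.
2θ = 41.27° or 180° − 41.27° = 138.7°, so θ = 20.64° or 69.36°.
The smaller angle is 20.64°.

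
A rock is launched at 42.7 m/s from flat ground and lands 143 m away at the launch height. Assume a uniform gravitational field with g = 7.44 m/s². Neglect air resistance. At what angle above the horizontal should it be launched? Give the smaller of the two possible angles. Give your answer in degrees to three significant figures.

R = v₀² sin 2θ / g gives sin 2θ = gR/v₀² = 7.44·143/42.7² = 0.5835.
2θ = 35.70° or 180° − 35.70° = 144.3°, so θ = 17.85° or 72.15°.
The smaller angle is 17.85°.

17.8°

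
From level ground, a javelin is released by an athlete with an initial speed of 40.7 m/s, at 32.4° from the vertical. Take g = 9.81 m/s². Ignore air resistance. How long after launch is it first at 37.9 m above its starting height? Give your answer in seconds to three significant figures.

Horizontal component vₓ = 40.70 sin 32.4° = 21.81 m/s; vertical v_y0 = 40.70 cos 32.4° = 34.36 m/s.
Height y(t) = 34.36 t − 4.905 t² = 37.9 gives 4.905 t² − 34.36 t + 37.9 = 0.
Quadratic formula: t = (34.36 ± √437.30) / 9.81 = (34.36 ± 20.91) / 9.81 → t = 1.371 s or 5.635 s.
The first (ascending) time is 1.371 s.

1.37 s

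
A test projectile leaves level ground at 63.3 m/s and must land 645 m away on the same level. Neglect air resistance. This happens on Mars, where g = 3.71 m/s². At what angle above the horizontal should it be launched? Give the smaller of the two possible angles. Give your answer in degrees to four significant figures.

18.34°

R = v₀² sin 2θ / g gives sin 2θ = gR/v₀² = 3.71·645/63.3² = 0.5972.
2θ = 36.67° or 180° − 36.67° = 143.3°, so θ = 18.34° or 71.66°.
The smaller angle is 18.34°.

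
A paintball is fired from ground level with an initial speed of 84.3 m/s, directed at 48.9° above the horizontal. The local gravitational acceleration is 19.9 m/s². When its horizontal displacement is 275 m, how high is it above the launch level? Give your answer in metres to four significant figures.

Components: vₓ = 84.30 cos 48.9° = 55.42 m/s, v_y0 = 84.30 sin 48.9° = 63.53 m/s.
At x = 275 m, t = x/vₓ = 275/55.42 = 4.962 s.
Height: y = v_y0 t − ½ g t² = 63.53 × 4.962 − 9.950 × 4.962² = 315.2 − 245.0 = 70.22 m.

70.22 m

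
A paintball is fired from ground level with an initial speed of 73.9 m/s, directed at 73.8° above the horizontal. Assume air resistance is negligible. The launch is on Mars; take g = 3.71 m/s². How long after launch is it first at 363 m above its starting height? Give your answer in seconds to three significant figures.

Horizontal component vₓ = 73.90 cos 73.8° = 20.62 m/s; vertical v_y0 = 73.90 sin 73.8° = 70.97 m/s.
Height y(t) = 70.97 t − 1.855 t² = 363 gives 1.855 t² − 70.97 t + 363 = 0.
t = [70.97 ± √(70.97² − 2·3.71·363)] / 3.71 = (70.97 ± 48.40) / 3.71, so t = 6.082 s or t = 32.17 s.
The first (ascending) time is 6.082 s.

6.08 s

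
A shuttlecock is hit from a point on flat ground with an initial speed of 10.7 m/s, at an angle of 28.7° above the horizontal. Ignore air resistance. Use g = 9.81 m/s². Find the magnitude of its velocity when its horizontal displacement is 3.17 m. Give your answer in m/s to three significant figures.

9.56 m/s

vₓ = 10.70 cos 28.7° = 9.385 m/s; v_y0 = 10.70 sin 28.7° = 5.138 m/s.
Time to reach x = 3.17 m: t = x/vₓ = 3.17/9.385 = 0.3378 s.
Vertical velocity there: v_y = v_y0 − g t = 5.138 − 9.81 × 0.3378 = 1.825 m/s.
Speed: √(vₓ² + v_y²) = √(9.385² + 1.825²) = 9.561 m/s.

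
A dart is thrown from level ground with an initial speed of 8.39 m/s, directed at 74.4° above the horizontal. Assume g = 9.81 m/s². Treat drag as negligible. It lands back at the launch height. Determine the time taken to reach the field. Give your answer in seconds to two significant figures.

Horizontal component vₓ = 8.390 cos 74.4° = 2.256 m/s; vertical v_y0 = 8.390 sin 74.4° = 8.081 m/s.
Landing at launch height ⇒ T = 2 v_y0 / g = 2 × 8.081 / 9.81 = 1.647 s.

1.6 s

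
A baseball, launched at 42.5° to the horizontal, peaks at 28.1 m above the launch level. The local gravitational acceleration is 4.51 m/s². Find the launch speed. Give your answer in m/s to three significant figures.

23.6 m/s

At the peak v_y = 0, so v_y0 = √(2gH) = √(2 × 4.51 × 28.1) = 15.92 m/s.
v_y0 = v₀ sin θ ⇒ v₀ = 15.92 / sin 42.5° = 23.57 m/s.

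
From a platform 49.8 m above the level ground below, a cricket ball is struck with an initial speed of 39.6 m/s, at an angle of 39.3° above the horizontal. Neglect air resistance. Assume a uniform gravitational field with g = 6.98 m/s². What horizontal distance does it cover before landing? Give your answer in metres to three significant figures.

270 m

Components: vₓ = 39.60 cos 39.3° = 30.64 m/s, v_y0 = 39.60 sin 39.3° = 25.08 m/s.
With up positive and y = 0 at the ground: y(t) = 49.8 + (25.08) t − 3.490 t². Setting y = 0 and taking the positive root: t = [25.08 + √(25.08² + 2·6.98·49.8)] / 6.98 = (25.08 + 36.39) / 6.98 = 8.807 s.
Horizontal distance: R = vₓ t = 30.64 × 8.807 = 269.9 m.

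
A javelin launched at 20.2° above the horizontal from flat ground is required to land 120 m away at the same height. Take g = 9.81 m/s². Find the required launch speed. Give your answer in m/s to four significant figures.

42.62 m/s

From R = (v₀² / g) sin 2θ: v₀ = √(gR / sin 2θ).
v₀ = √(9.81 × 120 / sin 40.40°) = √(1177 / 0.6481) = √1816.3 = 42.62 m/s.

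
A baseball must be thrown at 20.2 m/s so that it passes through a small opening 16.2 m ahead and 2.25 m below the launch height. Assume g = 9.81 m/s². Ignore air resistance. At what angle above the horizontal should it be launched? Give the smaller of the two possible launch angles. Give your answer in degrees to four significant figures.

3.232°

Trajectory: y = x tanθ − g x² (1 + tan²θ)/(2v₀²). With x = 16.2, y = −2.25, v₀ = 20.2, g = 9.81:
3.155 tan²θ − 16.2 tanθ + (0.9048) = 0.
tanθ = [16.2 ± √(16.2² − 4 × 3.155 × (0.9048))] / (2 × 3.155) = (16.2 ± 15.84) / 6.310, giving tanθ = 0.05647 or 5.079.
θ = 3.232° or 78.86°; the smaller is 3.232°.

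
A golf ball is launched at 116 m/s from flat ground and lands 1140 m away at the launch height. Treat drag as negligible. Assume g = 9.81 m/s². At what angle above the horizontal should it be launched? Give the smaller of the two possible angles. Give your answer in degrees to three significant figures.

28.1°

Level-ground range R = v₀² sin(2θ)/g ⇒ sin(2θ) = gR/v₀² = 9.81 × 1140 / 116² = 0.8311.
2θ = 56.21° or 180° − 56.21° = 123.8°, so θ = 28.11° or 61.89°.
The smaller angle is 28.11°.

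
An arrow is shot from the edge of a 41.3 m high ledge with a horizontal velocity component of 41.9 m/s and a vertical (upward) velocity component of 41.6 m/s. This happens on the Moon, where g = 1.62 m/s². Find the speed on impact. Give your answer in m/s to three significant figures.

The projectile lands when y = 41.3 + (41.60) t − ½·1.62·t² = 0. Positive root: t = (41.60 + √(41.60² + 2·1.62·41.3)) / 1.62 = (41.60 + 43.18) / 1.62 = 52.33 s.
Vertical velocity at impact: v_y = v_y0 − g t = 41.60 − 1.62 × 52.33 = −43.18 m/s.
Speed: |v| = √(vₓ² + v_y²) = √(41.90² + 43.18²) = 60.17 m/s.

60.2 m/s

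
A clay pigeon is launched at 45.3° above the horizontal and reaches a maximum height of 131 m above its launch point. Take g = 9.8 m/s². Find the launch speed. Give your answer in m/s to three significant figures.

71.3 m/s

At the peak v_y = 0, so v_y0 = √(2gH) = √(2 × 9.80 × 131) = 50.67 m/s.
v_y0 = v₀ sin θ ⇒ v₀ = 50.67 / sin 45.3° = 71.29 m/s.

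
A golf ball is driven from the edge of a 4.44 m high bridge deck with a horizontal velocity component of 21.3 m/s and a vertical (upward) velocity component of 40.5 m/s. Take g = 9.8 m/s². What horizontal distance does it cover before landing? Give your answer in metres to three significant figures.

With up positive and y = 0 at the ground: y(t) = 4.44 + (40.50) t − 4.900 t². Setting y = 0 and taking the positive root: t = [40.50 + √(40.50² + 2·9.80·4.44)] / 9.80 = (40.50 + 41.56) / 9.80 = 8.374 s.
Horizontal distance: R = vₓ t = 21.30 × 8.374 = 178.4 m.

178 m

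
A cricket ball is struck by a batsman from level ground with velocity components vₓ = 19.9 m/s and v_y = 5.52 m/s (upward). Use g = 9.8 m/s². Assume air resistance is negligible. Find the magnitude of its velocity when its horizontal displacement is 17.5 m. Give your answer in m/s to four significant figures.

Time to reach x = 17.5 m: t = x/vₓ = 17.5/19.90 = 0.8794 s.
Vertical velocity there: v_y = v_y0 − g t = 5.520 − 9.80 × 0.8794 = −3.098 m/s.
Speed: √(vₓ² + v_y²) = √(19.90² + 3.098²) = 20.14 m/s.

20.14 m/s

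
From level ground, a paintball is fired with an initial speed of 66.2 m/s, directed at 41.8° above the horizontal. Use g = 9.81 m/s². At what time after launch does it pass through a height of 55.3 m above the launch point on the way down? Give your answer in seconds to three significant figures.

7.49 s

Resolve: vₓ = 66.20 cos 41.8° = 49.35 m/s and v_y0 = 66.20 sin 41.8° = 44.12 m/s.
Set y = v_y0 t − ½ g t² = 55.3: 4.905 t² − 44.12 t + 55.3 = 0.
Quadratic formula: t = (44.12 ± √861.98) / 9.81 = (44.12 ± 29.36) / 9.81 → t = 1.505 s or 7.491 s.
The descending-branch root is 7.491 s.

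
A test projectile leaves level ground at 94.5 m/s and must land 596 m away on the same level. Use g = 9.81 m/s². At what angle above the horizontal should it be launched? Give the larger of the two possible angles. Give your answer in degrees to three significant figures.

69.6°

R = v₀² sin 2θ / g gives sin 2θ = gR/v₀² = 9.81·596/94.5² = 0.6547.
2θ = 40.90° or 180° − 40.90° = 139.1°, so θ = 20.45° or 69.55°.
The larger angle is 69.55°.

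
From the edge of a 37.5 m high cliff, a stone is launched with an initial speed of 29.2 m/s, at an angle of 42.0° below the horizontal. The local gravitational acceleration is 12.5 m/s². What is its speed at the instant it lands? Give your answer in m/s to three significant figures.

42.3 m/s

Horizontal component vₓ = 29.20 cos 42.0° = 21.70 m/s; vertical v_y0 = −19.54 m/s (downward).
With up positive and y = 0 at the ground: y(t) = 37.5 + (−19.54) t − 6.250 t². Setting y = 0 and taking the positive root: t = [−19.54 + √(19.54² + 2·12.5·37.5)] / 12.5 = (−19.54 + 36.32) / 12.5 = 1.343 s.
Vertical velocity at impact: v_y = v_y0 − g t = −19.54 − 12.5 × 1.343 = −36.32 m/s.
Speed: |v| = √(vₓ² + v_y²) = √(21.70² + 36.32²) = 42.31 m/s.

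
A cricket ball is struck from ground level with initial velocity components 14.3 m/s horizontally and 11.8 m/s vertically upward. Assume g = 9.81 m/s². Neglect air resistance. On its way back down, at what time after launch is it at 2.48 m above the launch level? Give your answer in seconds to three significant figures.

2.17 s

Height y(t) = 11.80 t − 4.905 t² = 2.48 gives 4.905 t² − 11.80 t + 2.48 = 0.
Quadratic formula: t = (11.80 ± √90.582) / 9.81 = (11.80 ± 9.517) / 9.81 → t = 0.2327 s or 2.173 s.
The descending-branch root is 2.173 s.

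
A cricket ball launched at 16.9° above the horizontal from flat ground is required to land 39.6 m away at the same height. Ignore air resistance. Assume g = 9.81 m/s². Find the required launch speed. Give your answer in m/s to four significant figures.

Level-ground range: R = v₀² sin(2θ)/g, so v₀ = √(gR / sin 2θ).
v₀ = √(9.81 × 39.6 / sin 33.80°) = √(388.5 / 0.5563) = √698.33 = 26.43 m/s.

26.43 m/s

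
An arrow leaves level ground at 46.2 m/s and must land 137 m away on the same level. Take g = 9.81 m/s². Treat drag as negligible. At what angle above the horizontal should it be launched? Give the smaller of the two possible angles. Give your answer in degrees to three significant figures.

19.5°

Level-ground range R = v₀² sin(2θ)/g ⇒ sin(2θ) = gR/v₀² = 9.81 × 137 / 46.2² = 0.6297.
2θ = 39.02° or 180° − 39.02° = 141.0°, so θ = 19.51° or 70.49°.
The smaller angle is 19.51°.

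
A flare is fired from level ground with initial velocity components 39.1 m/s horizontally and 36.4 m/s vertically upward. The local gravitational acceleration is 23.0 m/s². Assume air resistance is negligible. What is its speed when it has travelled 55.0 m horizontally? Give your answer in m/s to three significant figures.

Time to reach x = 55.0 m: t = x/vₓ = 55.0/39.10 = 1.407 s.
Vertical velocity there: v_y = v_y0 − g t = 36.40 − 23.0 × 1.407 = 4.047 m/s.
Speed: √(vₓ² + v_y²) = √(39.10² + 4.047²) = 39.31 m/s.

39.3 m/s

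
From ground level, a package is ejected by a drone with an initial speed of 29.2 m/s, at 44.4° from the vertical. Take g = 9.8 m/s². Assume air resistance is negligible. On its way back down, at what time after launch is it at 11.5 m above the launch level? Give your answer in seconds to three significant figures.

3.61 s

vₓ = 29.20 sin 44.4° = 20.43 m/s; v_y0 = 29.20 cos 44.4° = 20.86 m/s.
Require v_y0 t − ½ g t² = 11.5, i.e. 4.900 t² − 20.86 t + 11.5 = 0.
t = [20.86 ± √(20.86² − 2·9.80·11.5)] / 9.80 = (20.86 ± 14.49) / 9.80, so t = 0.6507 s or t = 3.607 s.
The descending-branch root is 3.607 s.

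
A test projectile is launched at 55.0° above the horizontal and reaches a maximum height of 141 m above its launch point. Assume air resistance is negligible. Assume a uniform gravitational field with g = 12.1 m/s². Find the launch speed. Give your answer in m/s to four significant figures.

At the peak v_y = 0, so v_y0 = √(2gH) = √(2 × 12.1 × 141) = 58.41 m/s.
v_y0 = v₀ sin θ ⇒ v₀ = 58.41 / sin 55.0° = 71.31 m/s.

71.31 m/s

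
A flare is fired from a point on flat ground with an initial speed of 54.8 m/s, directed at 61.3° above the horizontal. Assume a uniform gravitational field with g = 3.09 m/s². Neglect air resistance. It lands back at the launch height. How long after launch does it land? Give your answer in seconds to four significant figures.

Components: vₓ = 54.80 cos 61.3° = 26.32 m/s, v_y0 = 54.80 sin 61.3° = 48.07 m/s.
Landing at launch height ⇒ T = 2 v_y0 / g = 2 × 48.07 / 3.09 = 31.11 s.

31.11 s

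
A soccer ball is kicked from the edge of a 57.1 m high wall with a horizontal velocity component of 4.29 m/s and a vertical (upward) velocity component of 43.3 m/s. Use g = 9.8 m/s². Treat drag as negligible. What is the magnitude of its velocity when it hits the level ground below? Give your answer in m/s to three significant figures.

Vertical motion (up positive, ground at y = 0): 4.900 t² − (43.30) t − 57.1 = 0, so t = (43.30 + √(43.30² + 2·9.80·57.1)) / 9.80 = (43.30 + 54.72) / 9.80 = 10.00 s.
Vertical velocity at impact: v_y = v_y0 − g t = 43.30 − 9.80 × 10.00 = −54.72 m/s.
Speed: |v| = √(vₓ² + v_y²) = √(4.290² + 54.72²) = 54.89 m/s.

54.9 m/s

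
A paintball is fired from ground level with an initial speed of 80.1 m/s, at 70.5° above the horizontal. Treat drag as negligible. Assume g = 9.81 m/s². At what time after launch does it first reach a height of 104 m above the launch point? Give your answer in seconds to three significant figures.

vₓ = 80.10 cos 70.5° = 26.74 m/s; v_y0 = 80.10 sin 70.5° = 75.51 m/s.
Require v_y0 t − ½ g t² = 104, i.e. 4.905 t² − 75.51 t + 104 = 0.
t = [75.51 ± √(75.51² − 2·9.81·104)] / 9.81 = (75.51 ± 60.50) / 9.81, so t = 1.529 s or t = 13.86 s.
The first (ascending) time is 1.529 s.

1.53 s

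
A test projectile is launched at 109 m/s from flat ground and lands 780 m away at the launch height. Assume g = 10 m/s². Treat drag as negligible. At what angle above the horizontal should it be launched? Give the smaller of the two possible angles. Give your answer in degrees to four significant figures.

20.52°

R = v₀² sin 2θ / g gives sin 2θ = gR/v₀² = 10.0·780/109² = 0.6565.
2θ = 41.03° or 180° − 41.03° = 139.0°, so θ = 20.52° or 69.48°.
The smaller angle is 20.52°.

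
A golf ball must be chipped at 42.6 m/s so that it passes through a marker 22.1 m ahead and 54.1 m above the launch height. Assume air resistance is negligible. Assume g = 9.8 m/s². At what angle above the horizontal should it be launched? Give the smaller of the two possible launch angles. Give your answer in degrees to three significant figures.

72.0°

Trajectory: y = x tanθ − g x² (1 + tan²θ)/(2v₀²). With x = 22.1, y = 54.1, v₀ = 42.6, g = 9.80:
1.319 tan²θ − 22.1 tanθ + (55.42) = 0.
tanθ = [22.1 ± √(22.1² − 4 × 1.319 × (55.42))] / (2 × 1.319) = (22.1 ± 14.00) / 2.637, giving tanθ = 3.070 or 13.69.
θ = 71.96° or 85.82°; the smaller is 71.96°.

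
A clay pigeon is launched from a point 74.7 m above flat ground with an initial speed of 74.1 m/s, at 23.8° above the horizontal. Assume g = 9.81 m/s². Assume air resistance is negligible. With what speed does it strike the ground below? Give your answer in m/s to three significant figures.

Horizontal component vₓ = 74.10 cos 23.8° = 67.80 m/s; vertical v_y0 = 74.10 sin 23.8° = 29.90 m/s.
With up positive and y = 0 at the ground: y(t) = 74.7 + (29.90) t − 4.905 t². Setting y = 0 and taking the positive root: t = [29.90 + √(29.90² + 2·9.81·74.7)] / 9.81 = (29.90 + 48.58) / 9.81 = 8.000 s.
Vertical velocity at impact: v_y = v_y0 − g t = 29.90 − 9.81 × 8.000 = −48.58 m/s.
Speed: |v| = √(vₓ² + v_y²) = √(67.80² + 48.58²) = 83.41 m/s.

83.4 m/s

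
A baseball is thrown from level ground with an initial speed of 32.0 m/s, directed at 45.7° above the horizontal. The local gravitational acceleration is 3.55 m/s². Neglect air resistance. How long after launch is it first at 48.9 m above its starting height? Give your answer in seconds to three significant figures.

2.70 s

Resolve: vₓ = 32.00 cos 45.7° = 22.35 m/s and v_y0 = 32.00 sin 45.7° = 22.90 m/s.
Set y = v_y0 t − ½ g t² = 48.9: 1.775 t² − 22.90 t + 48.9 = 0.
Quadratic formula: t = (22.90 ± √177.32) / 3.55 = (22.90 ± 13.32) / 3.55 → t = 2.700 s or 10.20 s.
The first (ascending) time is 2.700 s.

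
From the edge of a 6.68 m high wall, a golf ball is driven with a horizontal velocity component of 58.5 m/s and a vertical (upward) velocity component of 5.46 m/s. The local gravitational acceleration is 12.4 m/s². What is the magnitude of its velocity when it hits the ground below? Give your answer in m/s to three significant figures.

60.1 m/s

The projectile lands when y = 6.68 + (5.460) t − ½·12.4·t² = 0. Positive root: t = (5.460 + √(5.460² + 2·12.4·6.68)) / 12.4 = (5.460 + 13.98) / 12.4 = 1.568 s.
Vertical velocity at impact: v_y = v_y0 − g t = 5.460 − 12.4 × 1.568 = −13.98 m/s.
Speed: |v| = √(vₓ² + v_y²) = √(58.50² + 13.98²) = 60.15 m/s.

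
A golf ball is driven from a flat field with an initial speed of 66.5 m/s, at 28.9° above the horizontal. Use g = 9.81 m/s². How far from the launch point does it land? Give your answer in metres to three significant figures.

Resolve: vₓ = 66.50 cos 28.9° = 58.22 m/s and v_y0 = 66.50 sin 28.9° = 32.14 m/s.
Flight time T = 2 v_y0 / g = 6.552 s.
Horizontal distance R = vₓ T = 58.22 × 6.552 = 381.5 m.

381 m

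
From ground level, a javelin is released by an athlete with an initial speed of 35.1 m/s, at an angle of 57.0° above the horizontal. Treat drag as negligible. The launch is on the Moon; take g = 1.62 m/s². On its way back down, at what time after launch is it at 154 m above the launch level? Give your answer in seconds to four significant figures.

30.01 s

Horizontal component vₓ = 35.10 cos 57.0° = 19.12 m/s; vertical v_y0 = 35.10 sin 57.0° = 29.44 m/s.
Require v_y0 t − ½ g t² = 154, i.e. 0.8100 t² − 29.44 t + 154 = 0.
t = [29.44 ± √(29.44² − 2·1.62·154)] / 1.62 = (29.44 ± 19.17) / 1.62, so t = 6.336 s or t = 30.01 s.
The descending-branch root is 30.01 s.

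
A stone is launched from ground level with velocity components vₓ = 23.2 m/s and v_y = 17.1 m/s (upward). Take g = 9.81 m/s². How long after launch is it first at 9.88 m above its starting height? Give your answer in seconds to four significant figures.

0.7311 s

Height y(t) = 17.10 t − 4.905 t² = 9.88 gives 4.905 t² − 17.10 t + 9.88 = 0.
Quadratic formula: t = (17.10 ± √98.564) / 9.81 = (17.10 ± 9.928) / 9.81 → t = 0.7311 s or 2.755 s.
The first (ascending) time is 0.7311 s.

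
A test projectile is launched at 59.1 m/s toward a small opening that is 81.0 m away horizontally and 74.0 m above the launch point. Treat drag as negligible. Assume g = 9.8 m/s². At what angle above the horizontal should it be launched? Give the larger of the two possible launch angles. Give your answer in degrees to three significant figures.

82.5°

Trajectory: y = x tanθ − g x² (1 + tan²θ)/(2v₀²). With x = 81.0, y = 74.0, v₀ = 59.1, g = 9.80:
9.204 tan²θ − 81.0 tanθ + (83.20) = 0.
tanθ = [81.0 ± √(81.0² − 4 × 9.204 × (83.20))] / (2 × 9.204) = (81.0 ± 59.14) / 18.41, giving tanθ = 1.187 or 7.613.
θ = 49.90° or 82.52°; the larger is 82.52°.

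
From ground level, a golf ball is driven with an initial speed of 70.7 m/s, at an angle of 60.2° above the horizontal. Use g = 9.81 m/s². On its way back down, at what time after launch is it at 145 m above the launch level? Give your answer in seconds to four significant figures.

9.344 s

Horizontal component vₓ = 70.70 cos 60.2° = 35.14 m/s; vertical v_y0 = 70.70 sin 60.2° = 61.35 m/s.
Require v_y0 t − ½ g t² = 145, i.e. 4.905 t² − 61.35 t + 145 = 0.
Quadratic formula: t = (61.35 ± √919.05) / 9.81 = (61.35 ± 30.32) / 9.81 → t = 3.164 s or 9.344 s.
The descending-branch root is 9.344 s.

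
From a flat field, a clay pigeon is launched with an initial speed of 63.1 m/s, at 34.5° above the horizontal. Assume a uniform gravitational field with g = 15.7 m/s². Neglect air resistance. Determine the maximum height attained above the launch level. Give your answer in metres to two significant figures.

vₓ = 63.10 cos 34.5° = 52.00 m/s; v_y0 = 63.10 sin 34.5° = 35.74 m/s.
Peak height H = v_y0² / (2g) = 1277.4 / 31.40 = 40.68 m.

41 m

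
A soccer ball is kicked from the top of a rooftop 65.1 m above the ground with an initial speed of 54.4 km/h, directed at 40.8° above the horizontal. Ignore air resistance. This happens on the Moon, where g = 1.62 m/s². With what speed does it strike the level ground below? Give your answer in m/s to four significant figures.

20.96 m/s

Convert: 54.4 km/h = 54.4/3.6 = 15.11 m/s.
vₓ = 15.11 cos 40.8° = 11.44 m/s; v_y0 = 15.11 sin 40.8° = 9.874 m/s.
Vertical motion (up positive, ground at y = 0): 0.8100 t² − (9.874) t − 65.1 = 0, so t = (9.874 + √(9.874² + 2·1.62·65.1)) / 1.62 = (9.874 + 17.56) / 1.62 = 16.94 s.
Vertical velocity at impact: v_y = v_y0 − g t = 9.874 − 1.62 × 16.94 = −17.56 m/s.
Speed: |v| = √(vₓ² + v_y²) = √(11.44² + 17.56²) = 20.96 m/s.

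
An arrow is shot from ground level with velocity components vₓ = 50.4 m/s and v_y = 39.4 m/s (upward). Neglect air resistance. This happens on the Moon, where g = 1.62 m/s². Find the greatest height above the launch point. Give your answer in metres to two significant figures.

At the apex v_y = 0, so H = v_y0²/(2g) = 39.40²/3.240 = 479.1 m.

480 m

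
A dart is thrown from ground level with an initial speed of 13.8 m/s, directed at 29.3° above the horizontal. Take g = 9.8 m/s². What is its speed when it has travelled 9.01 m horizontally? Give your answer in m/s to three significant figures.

12.0 m/s

Horizontal component vₓ = 13.80 cos 29.3° = 12.03 m/s; vertical v_y0 = 13.80 sin 29.3° = 6.753 m/s.
At x = 9.01 m, t = x/vₓ = 9.01/12.03 = 0.7487 s.
Vertical velocity there: v_y = v_y0 − g t = 6.753 − 9.80 × 0.7487 = −0.5836 m/s.
Speed: √(vₓ² + v_y²) = √(12.03² + 0.5836²) = 12.05 m/s.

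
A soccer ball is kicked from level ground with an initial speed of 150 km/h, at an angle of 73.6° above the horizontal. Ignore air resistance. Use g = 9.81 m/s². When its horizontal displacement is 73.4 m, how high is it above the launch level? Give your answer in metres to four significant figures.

Convert: 150 km/h = 150/3.6 = 41.67 m/s.
Resolve: vₓ = 41.67 cos 73.6° = 11.76 m/s and v_y0 = 41.67 sin 73.6° = 39.97 m/s.
At x = 73.4 m, t = x/vₓ = 73.4/11.76 = 6.239 s.
Height: y = v_y0 t − ½ g t² = 39.97 × 6.239 − 4.905 × 6.239² = 249.4 − 190.9 = 58.45 m.

58.45 m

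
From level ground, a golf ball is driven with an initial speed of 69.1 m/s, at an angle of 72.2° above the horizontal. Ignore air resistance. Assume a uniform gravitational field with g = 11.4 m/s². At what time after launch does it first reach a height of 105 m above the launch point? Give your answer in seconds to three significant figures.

vₓ = 69.10 cos 72.2° = 21.12 m/s; v_y0 = 69.10 sin 72.2° = 65.79 m/s.
Require v_y0 t − ½ g t² = 105, i.e. 5.700 t² − 65.79 t + 105 = 0.
Quadratic formula: t = (65.79 ± √1934.6) / 11.4 = (65.79 ± 43.98) / 11.4 → t = 1.913 s or 9.629 s.
The first (ascending) time is 1.913 s.

1.91 s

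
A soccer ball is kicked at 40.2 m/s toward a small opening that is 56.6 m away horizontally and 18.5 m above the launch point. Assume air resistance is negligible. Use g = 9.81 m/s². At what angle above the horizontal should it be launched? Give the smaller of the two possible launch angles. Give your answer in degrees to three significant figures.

Trajectory: y = x tanθ − g x² (1 + tan²θ)/(2v₀²). With x = 56.6, y = 18.5, v₀ = 40.2, g = 9.81:
9.723 tan²θ − 56.6 tanθ + (28.22) = 0.
tanθ = [56.6 ± √(56.6² − 4 × 9.723 × (28.22))] / (2 × 9.723) = (56.6 ± 45.89) / 19.45, giving tanθ = 0.5508 or 5.270.
θ = 28.84° or 79.26°; the smaller is 28.84°.

28.8°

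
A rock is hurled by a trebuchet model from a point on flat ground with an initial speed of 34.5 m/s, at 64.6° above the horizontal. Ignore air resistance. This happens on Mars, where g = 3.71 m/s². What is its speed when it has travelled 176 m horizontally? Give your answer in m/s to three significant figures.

19.7 m/s

Horizontal component vₓ = 34.50 cos 64.6° = 14.80 m/s; vertical v_y0 = 34.50 sin 64.6° = 31.17 m/s.
Time to reach x = 176 m: t = x/vₓ = 176/14.80 = 11.89 s.
Vertical velocity there: v_y = v_y0 − g t = 31.17 − 3.71 × 11.89 = −12.96 m/s.
Speed: √(vₓ² + v_y²) = √(14.80² + 12.96²) = 19.67 m/s.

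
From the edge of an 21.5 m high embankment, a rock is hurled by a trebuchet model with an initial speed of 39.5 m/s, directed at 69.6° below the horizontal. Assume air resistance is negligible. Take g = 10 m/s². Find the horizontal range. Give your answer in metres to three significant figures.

7.45 m

vₓ = 39.50 cos 69.6° = 13.77 m/s; v_y0 = −37.02 m/s (downward).
The projectile lands when y = 21.5 + (−37.02) t − ½·10.0·t² = 0. Positive root: t = (−37.02 + √(37.02² + 2·10.0·21.5)) / 10.0 = (−37.02 + 42.43) / 10.0 = 0.5412 s.
Horizontal distance: R = vₓ t = 13.77 × 0.5412 = 7.451 m.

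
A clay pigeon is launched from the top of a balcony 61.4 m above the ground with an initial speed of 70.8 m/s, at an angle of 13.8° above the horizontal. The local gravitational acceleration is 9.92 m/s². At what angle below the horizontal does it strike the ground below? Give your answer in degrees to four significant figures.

Resolve: vₓ = 70.80 cos 13.8° = 68.76 m/s and v_y0 = 70.80 sin 13.8° = 16.89 m/s.
With up positive and y = 0 at the ground: y(t) = 61.4 + (16.89) t − 4.960 t². Setting y = 0 and taking the positive root: t = [16.89 + √(16.89² + 2·9.92·61.4)] / 9.92 = (16.89 + 38.77) / 9.92 = 5.611 s.
At impact: v_y = v_y0 − g t = −38.77 m/s; vₓ = 68.76 m/s.
Angle below horizontal: arctan(|v_y|/vₓ) = arctan(38.77/68.76) = 29.42°.

29.42°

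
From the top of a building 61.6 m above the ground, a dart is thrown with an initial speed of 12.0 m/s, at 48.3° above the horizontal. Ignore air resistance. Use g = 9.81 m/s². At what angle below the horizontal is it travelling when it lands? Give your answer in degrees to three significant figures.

vₓ = 12.00 cos 48.3° = 7.983 m/s; v_y0 = 12.00 sin 48.3° = 8.960 m/s.
The projectile lands when y = 61.6 + (8.960) t − ½·9.81·t² = 0. Positive root: t = (8.960 + √(8.960² + 2·9.81·61.6)) / 9.81 = (8.960 + 35.90) / 9.81 = 4.573 s.
At impact: v_y = v_y0 − g t = −35.90 m/s; vₓ = 7.983 m/s.
Angle below horizontal: arctan(|v_y|/vₓ) = arctan(35.90/7.983) = 77.46°.

77.5°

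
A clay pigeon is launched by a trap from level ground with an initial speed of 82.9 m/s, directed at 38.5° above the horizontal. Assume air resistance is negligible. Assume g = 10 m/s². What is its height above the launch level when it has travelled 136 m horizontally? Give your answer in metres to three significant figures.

86.2 m

Horizontal component vₓ = 82.90 cos 38.5° = 64.88 m/s; vertical v_y0 = 82.90 sin 38.5° = 51.61 m/s.
x = vₓ t ⇒ t = 136/64.88 = 2.096 s.
Height: y = v_y0 t − ½ g t² = 51.61 × 2.096 − 5.000 × 2.096² = 108.2 − 21.97 = 86.21 m.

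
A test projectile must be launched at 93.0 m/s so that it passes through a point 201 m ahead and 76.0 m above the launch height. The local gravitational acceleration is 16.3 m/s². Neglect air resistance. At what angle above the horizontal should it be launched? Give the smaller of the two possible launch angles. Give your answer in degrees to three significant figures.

32.9°

Trajectory: y = x tanθ − g x² (1 + tan²θ)/(2v₀²). With x = 201, y = 76.0, v₀ = 93.0, g = 16.3:
38.07 tan²θ − 201 tanθ + (114.1) = 0.
tanθ = [201 ± √(201² − 4 × 38.07 × (114.1))] / (2 × 38.07) = (201 ± 151.8) / 76.14, giving tanθ = 0.6467 or 4.633.
θ = 32.89° or 77.82°; the smaller is 32.89°.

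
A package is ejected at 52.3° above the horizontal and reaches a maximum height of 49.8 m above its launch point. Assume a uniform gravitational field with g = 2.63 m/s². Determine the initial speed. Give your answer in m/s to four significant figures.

20.46 m/s

At the peak v_y = 0, so v_y0 = √(2gH) = √(2 × 2.63 × 49.8) = 16.18 m/s.
v_y0 = v₀ sin θ ⇒ v₀ = 16.18 / sin 52.3° = 20.46 m/s.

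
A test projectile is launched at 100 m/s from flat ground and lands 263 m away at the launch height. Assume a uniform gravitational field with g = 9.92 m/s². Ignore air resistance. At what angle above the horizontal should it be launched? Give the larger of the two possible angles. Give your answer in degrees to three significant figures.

82.4°

From R = (v₀²/g) sin 2θ: sin 2θ = 9.92 × 263 / 10000 = 0.2609.
2θ = 15.12° or 180° − 15.12° = 164.9°, so θ = 7.562° or 82.44°.
The larger angle is 82.44°.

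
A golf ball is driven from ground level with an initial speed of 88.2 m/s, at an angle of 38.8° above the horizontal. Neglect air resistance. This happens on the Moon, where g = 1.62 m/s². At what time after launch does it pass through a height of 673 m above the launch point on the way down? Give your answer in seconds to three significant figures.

Components: vₓ = 88.20 cos 38.8° = 68.74 m/s, v_y0 = 88.20 sin 38.8° = 55.27 m/s.
Height y(t) = 55.27 t − 0.8100 t² = 673 gives 0.8100 t² − 55.27 t + 673 = 0.
Quadratic formula: t = (55.27 ± √873.86) / 1.62 = (55.27 ± 29.56) / 1.62 → t = 15.87 s or 52.36 s.
The descending-branch root is 52.36 s.

52.4 s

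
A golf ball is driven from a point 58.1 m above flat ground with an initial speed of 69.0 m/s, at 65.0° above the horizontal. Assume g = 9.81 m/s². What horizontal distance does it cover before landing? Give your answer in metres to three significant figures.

Horizontal component vₓ = 69.00 cos 65.0° = 29.16 m/s; vertical v_y0 = 69.00 sin 65.0° = 62.54 m/s.
With up positive and y = 0 at the ground: y(t) = 58.1 + (62.54) t − 4.905 t². Setting y = 0 and taking the positive root: t = [62.54 + √(62.54² + 2·9.81·58.1)] / 9.81 = (62.54 + 71.07) / 9.81 = 13.62 s.
Horizontal distance: R = vₓ t = 29.16 × 13.62 = 397.1 m.

397 m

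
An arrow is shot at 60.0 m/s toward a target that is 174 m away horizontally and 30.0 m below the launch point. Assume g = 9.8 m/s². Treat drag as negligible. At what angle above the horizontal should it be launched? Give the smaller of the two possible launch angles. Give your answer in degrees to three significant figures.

3.74°

Trajectory: y = x tanθ − g x² (1 + tan²θ)/(2v₀²). With x = 174, y = −30.0, v₀ = 60.0, g = 9.80:
41.21 tan²θ − 174 tanθ + (11.21) = 0.
tanθ = [174 ± √(174² − 4 × 41.21 × (11.21))] / (2 × 41.21) = (174 ± 168.6) / 82.42, giving tanθ = 0.06543 or 4.157.
θ = 3.744° or 76.47°; the smaller is 3.744°.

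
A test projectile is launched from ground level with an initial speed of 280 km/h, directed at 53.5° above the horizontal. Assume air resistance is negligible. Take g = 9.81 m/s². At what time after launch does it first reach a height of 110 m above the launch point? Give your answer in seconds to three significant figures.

Convert: 280 km/h = 280/3.6 = 77.78 m/s.
Horizontal component vₓ = 77.78 cos 53.5° = 46.26 m/s; vertical v_y0 = 77.78 sin 53.5° = 62.52 m/s.
Require v_y0 t − ½ g t² = 110, i.e. 4.905 t² − 62.52 t + 110 = 0.
t = [62.52 ± √(62.52² − 2·9.81·110)] / 9.81 = (62.52 ± 41.84) / 9.81, so t = 2.108 s or t = 10.64 s.
The first (ascending) time is 2.108 s.

2.11 s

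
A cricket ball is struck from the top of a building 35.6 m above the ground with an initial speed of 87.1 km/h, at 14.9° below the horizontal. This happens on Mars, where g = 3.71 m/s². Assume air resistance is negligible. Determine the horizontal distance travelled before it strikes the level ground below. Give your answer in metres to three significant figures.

70.5 m

Convert: 87.1 km/h = 87.1/3.6 = 24.19 m/s.
vₓ = 24.19 cos 14.9° = 23.38 m/s; v_y0 = −6.221 m/s (downward).
The projectile lands when y = 35.6 + (−6.221) t − ½·3.71·t² = 0. Positive root: t = (−6.221 + √(6.221² + 2·3.71·35.6)) / 3.71 = (−6.221 + 17.40) / 3.71 = 3.014 s.
Horizontal distance: R = vₓ t = 23.38 × 3.014 = 70.47 m.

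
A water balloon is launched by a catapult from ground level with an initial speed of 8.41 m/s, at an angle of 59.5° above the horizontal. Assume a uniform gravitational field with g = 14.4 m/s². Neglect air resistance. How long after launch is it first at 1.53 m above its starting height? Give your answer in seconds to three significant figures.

Components: vₓ = 8.410 cos 59.5° = 4.268 m/s, v_y0 = 8.410 sin 59.5° = 7.246 m/s.
Height y(t) = 7.246 t − 7.200 t² = 1.53 gives 7.200 t² − 7.246 t + 1.53 = 0.
t = [7.246 ± √(7.246² − 2·14.4·1.53)] / 14.4 = (7.246 ± 2.906) / 14.4, so t = 0.3014 s or t = 0.7050 s.
The first (ascending) time is 0.3014 s.

0.301 s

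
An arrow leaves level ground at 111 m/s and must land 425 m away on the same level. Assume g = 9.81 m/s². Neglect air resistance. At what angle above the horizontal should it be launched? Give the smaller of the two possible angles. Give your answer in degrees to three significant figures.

9.89°

R = v₀² sin 2θ / g gives sin 2θ = gR/v₀² = 9.81·425/111² = 0.3384.
2θ = 19.78° or 180° − 19.78° = 160.2°, so θ = 9.889° or 80.11°.
The smaller angle is 9.889°.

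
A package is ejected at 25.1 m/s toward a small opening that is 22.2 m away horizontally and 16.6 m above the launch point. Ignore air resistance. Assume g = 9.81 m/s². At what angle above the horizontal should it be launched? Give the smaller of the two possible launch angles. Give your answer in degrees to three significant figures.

Trajectory: y = x tanθ − g x² (1 + tan²θ)/(2v₀²). With x = 22.2, y = 16.6, v₀ = 25.1, g = 9.81:
3.837 tan²θ − 22.2 tanθ + (20.44) = 0.
tanθ = [22.2 ± √(22.2² − 4 × 3.837 × (20.44))] / (2 × 3.837) = (22.2 ± 13.39) / 7.674, giving tanθ = 1.149 or 4.637.
θ = 48.96° or 77.83°; the smaller is 48.96°.

49.0°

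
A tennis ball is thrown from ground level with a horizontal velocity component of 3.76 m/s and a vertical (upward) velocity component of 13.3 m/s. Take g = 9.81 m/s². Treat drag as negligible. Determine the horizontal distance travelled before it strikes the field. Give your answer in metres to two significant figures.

Flight time T = 2 v_y0 / g = 2.712 s.
Range: R = vₓ T = 3.760 × 2.712 = 10.20 m.

10 m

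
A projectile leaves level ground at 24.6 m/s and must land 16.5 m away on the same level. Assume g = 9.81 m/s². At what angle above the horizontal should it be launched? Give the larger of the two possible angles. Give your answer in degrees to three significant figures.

Level-ground range R = v₀² sin(2θ)/g ⇒ sin(2θ) = gR/v₀² = 9.81 × 16.5 / 24.6² = 0.2675.
2θ = 15.51° or 180° − 15.51° = 164.5°, so θ = 7.757° or 82.24°.
The larger angle is 82.24°.

82.2°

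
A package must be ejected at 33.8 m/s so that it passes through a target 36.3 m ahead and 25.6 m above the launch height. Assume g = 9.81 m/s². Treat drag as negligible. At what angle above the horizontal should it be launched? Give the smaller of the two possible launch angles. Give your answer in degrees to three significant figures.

Trajectory: y = x tanθ − g x² (1 + tan²θ)/(2v₀²). With x = 36.3, y = 25.6, v₀ = 33.8, g = 9.81:
5.657 tan²θ − 36.3 tanθ + (31.26) = 0.
tanθ = [36.3 ± √(36.3² − 4 × 5.657 × (31.26))] / (2 × 5.657) = (36.3 ± 24.71) / 11.31, giving tanθ = 1.025 or 5.392.
θ = 45.70° or 79.49°; the smaller is 45.70°.

45.7°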